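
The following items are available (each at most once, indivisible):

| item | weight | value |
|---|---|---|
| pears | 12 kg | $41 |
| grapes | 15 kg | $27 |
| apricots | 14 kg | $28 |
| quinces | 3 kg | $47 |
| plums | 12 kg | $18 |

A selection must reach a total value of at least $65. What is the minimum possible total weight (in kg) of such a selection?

Subsets with value ≥ 65, sorted by total weight:
- pears+quinces: weight 15, value 88
- quinces+plums: weight 15, value 65
Minimum weight: 15 kg.

15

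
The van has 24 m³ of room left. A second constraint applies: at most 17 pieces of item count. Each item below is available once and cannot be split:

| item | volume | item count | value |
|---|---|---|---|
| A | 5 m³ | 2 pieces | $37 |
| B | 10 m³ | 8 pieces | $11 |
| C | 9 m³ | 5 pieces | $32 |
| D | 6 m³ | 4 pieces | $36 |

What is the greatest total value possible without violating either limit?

Feasible sets respecting both limits:
- A+C+D: volume 20, item count 11, value 105
- A+B+D: volume 21, item count 14, value 84
- A+B+C: volume 24, item count 15, value 80
Best: $105.

$105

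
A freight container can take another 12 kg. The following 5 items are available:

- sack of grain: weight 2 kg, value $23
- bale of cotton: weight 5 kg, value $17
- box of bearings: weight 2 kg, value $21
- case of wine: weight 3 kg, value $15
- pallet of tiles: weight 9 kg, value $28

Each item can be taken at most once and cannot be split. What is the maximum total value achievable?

Check high-value combinations within 12 kg:
- sack of grain+bale of cotton+box of bearings+case of wine: weight 2+5+2+3=12, value 23+17+21+15=76
- sack of grain+bale of cotton+box of bearings: weight 2+5+2=9, value 23+17+21=61
- sack of grain+box of bearings+case of wine: weight 2+2+3=7, value 23+21+15=59
Best: $76.

$76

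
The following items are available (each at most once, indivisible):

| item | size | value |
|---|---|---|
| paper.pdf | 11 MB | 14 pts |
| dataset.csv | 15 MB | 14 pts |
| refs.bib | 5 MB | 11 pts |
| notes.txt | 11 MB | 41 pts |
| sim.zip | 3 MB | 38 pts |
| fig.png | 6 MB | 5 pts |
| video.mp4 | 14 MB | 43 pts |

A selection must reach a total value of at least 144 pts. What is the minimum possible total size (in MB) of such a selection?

44

Subsets with value ≥ 144, sorted by total size:
- paper.pdf+refs.bib+notes.txt+sim.zip+video.mp4: size 44, value 147
- dataset.csv+refs.bib+notes.txt+sim.zip+video.mp4: size 48, value 147
- paper.pdf+refs.bib+notes.txt+sim.zip+fig.png+video.mp4: size 50, value 152
Minimum size: 44 MB.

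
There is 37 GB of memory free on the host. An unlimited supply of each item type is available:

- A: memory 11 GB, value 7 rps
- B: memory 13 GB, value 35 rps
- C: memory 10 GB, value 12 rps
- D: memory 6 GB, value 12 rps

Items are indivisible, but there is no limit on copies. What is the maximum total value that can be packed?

83 rps

Best value-per-unit is B at 35/13; filling with it alone gives 2×35 = 70.
Optimal mix: 1×B + 4×D → memory 37, value 83.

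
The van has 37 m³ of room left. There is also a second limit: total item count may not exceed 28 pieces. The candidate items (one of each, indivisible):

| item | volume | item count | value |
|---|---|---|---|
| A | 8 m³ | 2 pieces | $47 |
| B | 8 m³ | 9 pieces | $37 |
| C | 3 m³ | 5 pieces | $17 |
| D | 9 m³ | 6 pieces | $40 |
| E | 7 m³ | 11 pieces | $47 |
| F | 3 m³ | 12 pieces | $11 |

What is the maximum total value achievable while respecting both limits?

$171

Feasible sets respecting both limits:
- A+B+D+E: volume 32, item count 28, value 171
- A+C+D+E: volume 27, item count 24, value 151
- A+B+C+E: volume 26, item count 27, value 148
- A+B+C+D: volume 28, item count 22, value 141
Best: $171.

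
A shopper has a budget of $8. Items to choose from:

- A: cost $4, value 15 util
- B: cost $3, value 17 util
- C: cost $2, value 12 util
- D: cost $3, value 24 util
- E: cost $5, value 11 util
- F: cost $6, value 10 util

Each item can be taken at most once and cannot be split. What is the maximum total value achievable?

53 util

Check high-value combinations within $8:
- B+C+D: cost 3+2+3=8, value 17+12+24=53
- B+D: cost 3+3=6, value 17+24=41
- A+D: cost 4+3=7, value 15+24=39
Best: 53 util.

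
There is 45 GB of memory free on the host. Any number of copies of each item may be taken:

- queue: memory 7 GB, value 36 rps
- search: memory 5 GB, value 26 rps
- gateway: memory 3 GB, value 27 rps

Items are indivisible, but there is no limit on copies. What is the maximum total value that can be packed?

Best value-per-unit is gateway at 27/3, and filling with it alone uses memory 15×3=45. No mix of the others beats 15×27 = 405.

405 rps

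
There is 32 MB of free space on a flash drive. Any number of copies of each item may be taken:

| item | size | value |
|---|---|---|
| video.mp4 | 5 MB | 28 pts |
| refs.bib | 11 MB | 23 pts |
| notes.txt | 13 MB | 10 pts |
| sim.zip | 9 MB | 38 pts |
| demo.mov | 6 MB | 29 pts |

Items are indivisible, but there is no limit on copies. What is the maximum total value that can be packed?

Best value-per-unit is video.mp4 at 28/5; filling with it alone gives 6×28 = 168.
Optimal mix: 4×video.mp4 + 2×demo.mov → size 32, value 170.

170 pts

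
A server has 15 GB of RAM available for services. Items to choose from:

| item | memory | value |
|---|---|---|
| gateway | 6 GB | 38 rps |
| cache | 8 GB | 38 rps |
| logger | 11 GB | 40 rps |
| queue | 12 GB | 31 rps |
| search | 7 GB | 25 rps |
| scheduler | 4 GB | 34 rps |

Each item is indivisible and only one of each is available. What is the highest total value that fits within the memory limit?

Check high-value combinations within 15 GB:
- gateway+cache: memory 6+8=14, value 38+38=76
- logger+scheduler: memory 11+4=15, value 40+34=74
- gateway+scheduler: memory 6+4=10, value 38+34=72
- cache+scheduler: memory 8+4=12, value 38+34=72
Best: 76 rps.

76 rps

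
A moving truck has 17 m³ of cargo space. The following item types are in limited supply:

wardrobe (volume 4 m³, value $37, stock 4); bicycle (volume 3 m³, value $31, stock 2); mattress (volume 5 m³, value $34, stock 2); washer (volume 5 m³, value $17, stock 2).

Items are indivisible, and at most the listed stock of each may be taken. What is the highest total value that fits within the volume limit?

$148

Top feasible selections:
- 4×wardrobe: volume 16, value 148
- 3×wardrobe + 1×mattress: volume 17, value 145
Best: $148.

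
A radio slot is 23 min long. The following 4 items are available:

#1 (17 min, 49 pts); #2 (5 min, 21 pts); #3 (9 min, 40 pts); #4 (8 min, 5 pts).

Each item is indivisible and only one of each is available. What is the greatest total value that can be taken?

Check high-value combinations within 23 min:
- #1+#2: duration 17+5=22, value 49+21=70
- #2+#3+#4: duration 5+9+8=22, value 21+40+5=66
- #2+#3: duration 5+9=14, value 21+40=61
- #1: duration 17, value 49
Best: 70 pts.

70 pts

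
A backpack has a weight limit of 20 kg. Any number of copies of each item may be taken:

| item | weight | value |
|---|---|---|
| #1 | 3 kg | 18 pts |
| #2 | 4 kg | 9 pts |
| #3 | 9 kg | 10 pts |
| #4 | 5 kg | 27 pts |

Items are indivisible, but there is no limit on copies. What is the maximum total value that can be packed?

117 pts

Best value-per-unit is #1 at 18/3; filling with it alone gives 6×18 = 108.
Optimal mix: 5×#1 + 1×#4 → weight 20, value 117.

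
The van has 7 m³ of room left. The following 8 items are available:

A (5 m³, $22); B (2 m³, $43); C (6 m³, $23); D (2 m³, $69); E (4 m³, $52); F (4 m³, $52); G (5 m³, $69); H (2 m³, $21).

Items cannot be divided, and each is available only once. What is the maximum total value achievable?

$138

Check high-value combinations within 7 m³:
- D+G: volume 2+5=7, value 69+69=138
- B+D+H: volume 2+2+2=6, value 43+69+21=133
- D+E: volume 2+4=6, value 69+52=121
Best: $138.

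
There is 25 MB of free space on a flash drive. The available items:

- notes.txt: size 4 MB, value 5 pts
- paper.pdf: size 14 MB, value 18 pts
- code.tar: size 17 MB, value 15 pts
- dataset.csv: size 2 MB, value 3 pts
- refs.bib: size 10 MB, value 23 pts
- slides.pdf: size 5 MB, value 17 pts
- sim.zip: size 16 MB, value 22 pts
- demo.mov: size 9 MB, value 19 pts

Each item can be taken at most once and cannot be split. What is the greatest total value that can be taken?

Check high-value combinations within 25 MB:
- refs.bib+slides.pdf+demo.mov: size 10+5+9=24, value 23+17+19=59
- notes.txt+dataset.csv+refs.bib+demo.mov: size 4+2+10+9=25, value 5+3+23+19=50
- notes.txt+dataset.csv+refs.bib+slides.pdf: size 4+2+10+5=21, value 5+3+23+17=48
Best: 59 pts.

59 pts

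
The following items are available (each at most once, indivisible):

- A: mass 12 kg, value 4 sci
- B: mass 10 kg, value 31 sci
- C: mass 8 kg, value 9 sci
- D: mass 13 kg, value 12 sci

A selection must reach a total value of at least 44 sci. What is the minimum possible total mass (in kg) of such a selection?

Subsets with value ≥ 44, sorted by total mass:
- A+B+C: mass 30, value 44
- B+C+D: mass 31, value 52
- A+B+D: mass 35, value 47
Minimum mass: 30 kg.

30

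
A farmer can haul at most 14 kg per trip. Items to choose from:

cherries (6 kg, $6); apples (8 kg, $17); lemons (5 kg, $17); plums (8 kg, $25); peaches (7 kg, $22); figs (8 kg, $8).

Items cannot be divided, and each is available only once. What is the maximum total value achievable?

Check high-value combinations within 14 kg:
- lemons+plums: weight 5+8=13, value 17+25=42
- lemons+peaches: weight 5+7=12, value 17+22=39
- apples+lemons: weight 8+5=13, value 17+17=34
- cherries+plums: weight 6+8=14, value 6+25=31
Best: $42.

$42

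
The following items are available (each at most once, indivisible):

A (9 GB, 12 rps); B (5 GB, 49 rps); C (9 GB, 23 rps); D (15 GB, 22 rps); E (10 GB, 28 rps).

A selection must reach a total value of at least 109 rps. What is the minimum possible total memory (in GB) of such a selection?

Subsets with value ≥ 109, sorted by total memory:
- A+B+C+E: memory 33, value 112
- B+C+D+E: memory 39, value 122
Minimum memory: 33 GB.

33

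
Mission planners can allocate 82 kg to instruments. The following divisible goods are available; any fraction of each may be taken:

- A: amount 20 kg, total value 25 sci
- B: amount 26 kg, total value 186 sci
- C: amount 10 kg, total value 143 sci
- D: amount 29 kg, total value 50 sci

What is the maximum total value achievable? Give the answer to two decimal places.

400.25

Take in order of value per unit:
- C (143/10 per unit): all 10 → value 143, running total 143.00
- B (186/26 per unit): all 26 → value 186, running total 329.00
- D (50/29 per unit): all 29 → value 50, running total 379.00
- A (25/20 per unit): 17 of 20 → value 17×25/20 = 21.2500, running total 400.25
Total 400.25.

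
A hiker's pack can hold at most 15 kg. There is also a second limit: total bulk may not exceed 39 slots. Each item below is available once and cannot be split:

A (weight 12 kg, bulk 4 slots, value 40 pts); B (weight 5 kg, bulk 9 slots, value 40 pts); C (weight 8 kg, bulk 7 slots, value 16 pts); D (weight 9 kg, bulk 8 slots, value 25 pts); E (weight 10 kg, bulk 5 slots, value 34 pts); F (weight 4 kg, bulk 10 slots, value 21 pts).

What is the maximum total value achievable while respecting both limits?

Feasible sets respecting both limits:
- B+E: weight 15, bulk 14, value 74
- B+D: weight 14, bulk 17, value 65
- B+F: weight 9, bulk 19, value 61
- B+C: weight 13, bulk 16, value 56
Best: 74 pts.

74 pts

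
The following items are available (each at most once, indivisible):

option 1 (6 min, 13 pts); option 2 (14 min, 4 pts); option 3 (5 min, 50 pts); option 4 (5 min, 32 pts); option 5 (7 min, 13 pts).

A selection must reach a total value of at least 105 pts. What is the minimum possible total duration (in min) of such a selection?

Subsets with value ≥ 105, sorted by total duration:
- option 1+option 3+option 4+option 5: duration 23, value 108
- option 1+option 2+option 3+option 4+option 5: duration 37, value 112
Minimum duration: 23 min.

23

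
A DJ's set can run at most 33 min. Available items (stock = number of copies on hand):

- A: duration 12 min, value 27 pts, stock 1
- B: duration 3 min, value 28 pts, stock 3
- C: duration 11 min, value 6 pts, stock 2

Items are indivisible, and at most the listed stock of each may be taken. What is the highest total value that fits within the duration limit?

117 pts

Best selections within duration 33 and stock limits:
- 1×A + 3×B + 1×C: duration 32, value 117
- 1×A + 3×B: duration 21, value 111
- 3×B + 2×C: duration 31, value 96
- 3×B + 1×C: duration 20, value 90
Best: 117 pts.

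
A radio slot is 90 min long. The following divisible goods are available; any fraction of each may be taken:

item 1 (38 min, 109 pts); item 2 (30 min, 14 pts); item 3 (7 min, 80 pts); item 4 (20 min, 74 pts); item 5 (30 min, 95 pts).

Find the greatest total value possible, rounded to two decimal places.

343.66

Take in order of value per unit:
- item 3 (80/7 per unit): all 7 → value 80, running total 80.00
- item 4 (74/20 per unit): all 20 → value 74, running total 154.00
- item 5 (95/30 per unit): all 30 → value 95, running total 249.00
- item 1 (109/38 per unit): 33 of 38 → value 33×109/38 = 94.6579, running total 343.66
Total 343.66.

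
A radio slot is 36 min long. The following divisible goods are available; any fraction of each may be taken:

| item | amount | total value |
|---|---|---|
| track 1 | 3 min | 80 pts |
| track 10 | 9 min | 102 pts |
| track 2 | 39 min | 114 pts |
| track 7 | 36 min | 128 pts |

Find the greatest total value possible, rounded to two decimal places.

267.33

Take in order of value per unit:
- track 1 (80/3 per unit): all 3 → value 80, running total 80.00
- track 10 (102/9 per unit): all 9 → value 102, running total 182.00
- track 7 (128/36 per unit): 24 of 36 → value 24×128/36 = 85.3333, running total 267.33
Total 267.33.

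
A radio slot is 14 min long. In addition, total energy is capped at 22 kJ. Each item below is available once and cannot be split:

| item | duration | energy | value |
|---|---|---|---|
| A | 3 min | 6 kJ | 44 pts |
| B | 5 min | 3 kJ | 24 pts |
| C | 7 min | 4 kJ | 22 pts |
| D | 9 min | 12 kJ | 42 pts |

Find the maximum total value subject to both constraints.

Feasible sets respecting both limits:
- A+D: duration 12, energy 18, value 86
- A+B: duration 8, energy 9, value 68
- A+C: duration 10, energy 10, value 66
Best: 86 pts.

86 pts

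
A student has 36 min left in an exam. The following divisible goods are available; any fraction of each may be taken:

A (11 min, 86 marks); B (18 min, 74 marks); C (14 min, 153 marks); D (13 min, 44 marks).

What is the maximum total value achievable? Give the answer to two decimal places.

Take in order of value per unit:
- C (153/14 per unit): all 14 → value 153, running total 153.00
- A (86/11 per unit): all 11 → value 86, running total 239.00
- B (74/18 per unit): 11 of 18 → value 11×74/18 = 45.2222, running total 284.22
Total 284.22.

284.22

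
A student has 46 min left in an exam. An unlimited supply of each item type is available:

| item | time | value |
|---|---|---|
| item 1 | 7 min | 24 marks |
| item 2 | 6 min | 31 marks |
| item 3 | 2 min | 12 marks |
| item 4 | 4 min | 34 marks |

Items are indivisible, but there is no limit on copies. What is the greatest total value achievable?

386 marks

Best value-per-unit is item 4 at 34/4; filling with it alone gives 11×34 = 374.
Optimal mix: 1×item 3 + 11×item 4 → time 46, value 386.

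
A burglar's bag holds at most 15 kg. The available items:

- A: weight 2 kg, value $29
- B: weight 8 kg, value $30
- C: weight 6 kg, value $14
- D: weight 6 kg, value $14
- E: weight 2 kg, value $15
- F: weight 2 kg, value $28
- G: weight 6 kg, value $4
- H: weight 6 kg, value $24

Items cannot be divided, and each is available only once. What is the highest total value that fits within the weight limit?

Check high-value combinations within 15 kg:
- A+B+E+F: weight 2+8+2+2=14, value 29+30+15+28=102
- A+E+F+H: weight 2+2+2+6=12, value 29+15+28+24=96
- A+B+F: weight 2+8+2=12, value 29+30+28=87
- A+C+E+F: weight 2+6+2+2=12, value 29+14+15+28=86
- A+D+E+F: weight 2+6+2+2=12, value 29+14+15+28=86
Best: $102.

$102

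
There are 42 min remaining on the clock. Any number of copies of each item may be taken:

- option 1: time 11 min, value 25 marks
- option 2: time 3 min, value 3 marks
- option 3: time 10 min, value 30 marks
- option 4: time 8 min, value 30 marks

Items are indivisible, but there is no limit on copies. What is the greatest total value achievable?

150 marks

Best value-per-unit is option 4 at 30/8; filling with it alone gives 5×30 = 150.
Optimal mix: 1×option 3 + 4×option 4 → time 42, value 150.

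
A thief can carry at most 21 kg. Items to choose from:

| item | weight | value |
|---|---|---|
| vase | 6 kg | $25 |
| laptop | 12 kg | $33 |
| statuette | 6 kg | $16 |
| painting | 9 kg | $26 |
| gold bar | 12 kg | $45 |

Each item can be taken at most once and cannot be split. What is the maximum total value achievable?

$71

Check high-value combinations within 21 kg:
- painting+gold bar: weight 9+12=21, value 26+45=71
- vase+gold bar: weight 6+12=18, value 25+45=70
- vase+statuette+painting: weight 6+6+9=21, value 25+16+26=67
- statuette+gold bar: weight 6+12=18, value 16+45=61
Best: $71.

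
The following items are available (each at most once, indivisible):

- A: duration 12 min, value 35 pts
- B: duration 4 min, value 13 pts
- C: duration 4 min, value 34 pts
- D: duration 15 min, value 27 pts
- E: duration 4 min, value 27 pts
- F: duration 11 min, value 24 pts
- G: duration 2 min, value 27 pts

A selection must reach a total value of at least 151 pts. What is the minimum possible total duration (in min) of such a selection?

37

Subsets with value ≥ 151, sorted by total duration:
- A+B+C+E+F+G: duration 37, value 160
- B+C+D+E+F+G: duration 40, value 152
Minimum duration: 37 min.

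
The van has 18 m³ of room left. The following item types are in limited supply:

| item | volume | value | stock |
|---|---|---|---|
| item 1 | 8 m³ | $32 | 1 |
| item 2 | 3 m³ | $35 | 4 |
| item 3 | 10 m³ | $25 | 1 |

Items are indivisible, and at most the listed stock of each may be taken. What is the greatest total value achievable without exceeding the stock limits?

Top feasible selections:
- 4×item 2: volume 12, value 140
- 1×item 1 + 3×item 2: volume 17, value 137
- 3×item 2: volume 9, value 105
- 1×item 1 + 2×item 2: volume 14, value 102
Best: $140.

$140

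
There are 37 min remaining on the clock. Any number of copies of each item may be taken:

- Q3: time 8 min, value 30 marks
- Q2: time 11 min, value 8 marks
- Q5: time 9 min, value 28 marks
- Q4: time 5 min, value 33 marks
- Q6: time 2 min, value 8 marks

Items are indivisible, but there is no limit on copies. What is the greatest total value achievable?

Best value-per-unit is Q4 at 33/5; filling with it alone gives 7×33 = 231.
Optimal mix: 7×Q4 + 1×Q6 → time 37, value 239.

239 marks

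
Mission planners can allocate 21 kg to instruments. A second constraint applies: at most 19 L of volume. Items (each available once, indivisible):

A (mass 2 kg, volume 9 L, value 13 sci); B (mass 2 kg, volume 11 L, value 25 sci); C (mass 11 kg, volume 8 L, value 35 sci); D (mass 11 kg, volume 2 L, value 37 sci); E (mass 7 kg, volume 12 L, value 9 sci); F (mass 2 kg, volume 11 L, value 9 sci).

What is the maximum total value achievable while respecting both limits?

Feasible sets respecting both limits:
- B+D: mass 13, volume 13, value 62
- B+C: mass 13, volume 19, value 60
- A+D: mass 13, volume 11, value 50
Best: 62 sci.

62 sci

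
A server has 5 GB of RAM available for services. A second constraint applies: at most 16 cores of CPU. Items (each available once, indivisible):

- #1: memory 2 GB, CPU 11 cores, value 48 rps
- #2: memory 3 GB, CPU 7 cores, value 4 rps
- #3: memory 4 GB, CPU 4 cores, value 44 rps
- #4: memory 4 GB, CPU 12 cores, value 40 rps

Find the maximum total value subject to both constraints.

Feasible sets respecting both limits:
- #1: memory 2, CPU 11, value 48
- #3: memory 4, CPU 4, value 44
- #4: memory 4, CPU 12, value 40
- #2: memory 3, CPU 7, value 4
Best: 48 rps.

48 rps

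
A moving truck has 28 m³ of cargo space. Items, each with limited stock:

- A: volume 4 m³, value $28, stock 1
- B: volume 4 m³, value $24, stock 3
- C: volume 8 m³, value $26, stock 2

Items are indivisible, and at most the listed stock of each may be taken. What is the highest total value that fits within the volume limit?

Top feasible selections:
- 1×A + 2×B + 2×C: volume 28, value 128
- 1×A + 3×B + 1×C: volume 24, value 126
- 3×B + 2×C: volume 28, value 124
Best: $128.

$128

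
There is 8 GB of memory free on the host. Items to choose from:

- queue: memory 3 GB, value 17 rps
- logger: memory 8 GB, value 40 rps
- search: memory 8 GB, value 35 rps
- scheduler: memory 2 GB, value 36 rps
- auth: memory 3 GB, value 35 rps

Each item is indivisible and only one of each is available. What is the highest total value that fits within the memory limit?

This is a 0/1 knapsack; check combinations near the capacity.
- queue+scheduler+auth: memory 3+2+3=8, value 17+36+35=88
- scheduler+auth: memory 2+3=5, value 36+35=71
- queue+scheduler: memory 3+2=5, value 17+36=53
Best: 88 rps.

88 rps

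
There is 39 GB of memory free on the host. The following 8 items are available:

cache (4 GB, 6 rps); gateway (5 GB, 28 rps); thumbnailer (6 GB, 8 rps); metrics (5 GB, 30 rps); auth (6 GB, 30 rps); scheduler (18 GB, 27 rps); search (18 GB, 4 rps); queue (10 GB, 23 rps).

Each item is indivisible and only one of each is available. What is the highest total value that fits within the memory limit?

125 rps

Check high-value combinations within 39 GB:
- cache+gateway+thumbnailer+metrics+auth+queue: memory 4+5+6+5+6+10=36, value 6+28+8+30+30+23=125
- cache+gateway+metrics+auth+scheduler: memory 4+5+5+6+18=38, value 6+28+30+30+27=121
- gateway+thumbnailer+metrics+auth+queue: memory 5+6+5+6+10=32, value 28+8+30+30+23=119
- cache+gateway+metrics+auth+queue: memory 4+5+5+6+10=30, value 6+28+30+30+23=117
Best: 125 rps.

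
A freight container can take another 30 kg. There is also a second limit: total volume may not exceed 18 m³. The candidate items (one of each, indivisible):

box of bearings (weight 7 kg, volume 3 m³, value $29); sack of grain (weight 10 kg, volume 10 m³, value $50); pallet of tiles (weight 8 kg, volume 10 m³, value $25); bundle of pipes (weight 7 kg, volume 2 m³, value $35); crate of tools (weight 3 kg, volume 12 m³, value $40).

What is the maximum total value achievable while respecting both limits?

$114

Feasible sets respecting both limits:
- box of bearings+sack of grain+bundle of pipes: weight 24, volume 15, value 114
- box of bearings+bundle of pipes+crate of tools: weight 17, volume 17, value 104
- box of bearings+pallet of tiles+bundle of pipes: weight 22, volume 15, value 89
Best: $114.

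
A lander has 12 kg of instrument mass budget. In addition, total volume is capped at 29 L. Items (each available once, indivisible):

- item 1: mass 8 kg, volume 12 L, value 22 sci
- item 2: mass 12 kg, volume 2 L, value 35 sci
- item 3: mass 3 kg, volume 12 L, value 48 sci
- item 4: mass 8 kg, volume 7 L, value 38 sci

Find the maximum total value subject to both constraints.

Feasible sets respecting both limits:
- item 3+item 4: mass 11, volume 19, value 86
- item 1+item 3: mass 11, volume 24, value 70
- item 3: mass 3, volume 12, value 48
Best: 86 sci.

86 sci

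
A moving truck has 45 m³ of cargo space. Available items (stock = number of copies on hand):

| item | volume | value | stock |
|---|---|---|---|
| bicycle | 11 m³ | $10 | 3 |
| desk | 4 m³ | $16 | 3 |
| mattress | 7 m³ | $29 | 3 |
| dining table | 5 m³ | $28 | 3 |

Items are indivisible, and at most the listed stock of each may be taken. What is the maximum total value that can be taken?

Top feasible selections:
- 2×desk + 3×mattress + 3×dining table: volume 44, value 203
- 3×desk + 3×mattress + 2×dining table: volume 43, value 191
Best: $203.

$203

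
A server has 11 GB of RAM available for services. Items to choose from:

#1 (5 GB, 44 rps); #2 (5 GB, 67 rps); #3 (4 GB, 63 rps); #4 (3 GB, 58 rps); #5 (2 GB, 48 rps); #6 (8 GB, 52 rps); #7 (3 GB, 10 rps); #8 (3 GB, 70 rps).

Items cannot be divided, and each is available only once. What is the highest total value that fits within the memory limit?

195 rps

Check high-value combinations within 11 GB:
- #2+#4+#8: memory 5+3+3=11, value 67+58+70=195
- #3+#4+#8: memory 4+3+3=10, value 63+58+70=191
- #4+#5+#7+#8: memory 3+2+3+3=11, value 58+48+10+70=186
- #2+#5+#8: memory 5+2+3=10, value 67+48+70=185
- #3+#5+#8: memory 4+2+3=9, value 63+48+70=181
Best: 195 rps.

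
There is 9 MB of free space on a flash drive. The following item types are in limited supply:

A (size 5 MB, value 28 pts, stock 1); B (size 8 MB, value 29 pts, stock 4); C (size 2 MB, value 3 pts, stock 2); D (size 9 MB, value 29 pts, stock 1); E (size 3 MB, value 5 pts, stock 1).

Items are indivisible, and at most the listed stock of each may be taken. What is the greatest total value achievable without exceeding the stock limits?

Top feasible selections:
- 1×A + 2×C: size 9, value 34
- 1×A + 1×E: size 8, value 33
Best: 34 pts.

34 pts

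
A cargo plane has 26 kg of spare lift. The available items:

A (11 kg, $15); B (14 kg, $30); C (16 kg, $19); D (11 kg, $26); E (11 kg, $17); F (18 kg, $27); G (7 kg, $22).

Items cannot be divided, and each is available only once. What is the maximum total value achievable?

This is a 0/1 knapsack; check combinations near the capacity.
- B+D: weight 14+11=25, value 30+26=56
- B+G: weight 14+7=21, value 30+22=52
- F+G: weight 18+7=25, value 27+22=49
- D+G: weight 11+7=18, value 26+22=48
Best: $56.

$56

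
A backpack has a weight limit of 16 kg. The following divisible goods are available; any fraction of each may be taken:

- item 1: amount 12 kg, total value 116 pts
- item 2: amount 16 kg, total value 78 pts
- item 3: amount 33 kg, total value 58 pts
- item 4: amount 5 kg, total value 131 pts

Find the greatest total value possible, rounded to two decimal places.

237.33

Take in order of value per unit:
- item 4 (131/5 per unit): all 5 → value 131, running total 131.00
- item 1 (116/12 per unit): 11 of 12 → value 11×116/12 = 106.3333, running total 237.33
Total 237.33.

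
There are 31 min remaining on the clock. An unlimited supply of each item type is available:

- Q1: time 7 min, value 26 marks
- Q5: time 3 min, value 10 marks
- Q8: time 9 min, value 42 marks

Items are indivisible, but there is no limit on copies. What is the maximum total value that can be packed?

136 marks

Best value-per-unit is Q8 at 42/9; filling with it alone gives 3×42 = 126.
Optimal mix: 1×Q5 + 3×Q8 → time 30, value 136.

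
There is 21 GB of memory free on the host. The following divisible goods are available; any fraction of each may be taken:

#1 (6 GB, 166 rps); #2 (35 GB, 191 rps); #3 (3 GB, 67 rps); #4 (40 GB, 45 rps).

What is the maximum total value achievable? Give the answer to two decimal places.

Take in order of value per unit:
- #1 (166/6 per unit): all 6 → value 166, running total 166.00
- #3 (67/3 per unit): all 3 → value 67, running total 233.00
- #2 (191/35 per unit): 12 of 35 → value 12×191/35 = 65.4857, running total 298.49
Total 298.49.

298.49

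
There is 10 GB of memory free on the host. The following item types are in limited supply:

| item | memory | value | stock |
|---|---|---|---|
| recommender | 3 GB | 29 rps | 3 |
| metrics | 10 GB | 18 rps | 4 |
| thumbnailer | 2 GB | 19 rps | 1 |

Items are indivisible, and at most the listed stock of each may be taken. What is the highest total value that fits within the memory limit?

87 rps

Best selections within memory 10 and stock limits:
- 3×recommender: memory 9, value 87
- 2×recommender + 1×thumbnailer: memory 8, value 77
- 2×recommender: memory 6, value 58
Best: 87 rps.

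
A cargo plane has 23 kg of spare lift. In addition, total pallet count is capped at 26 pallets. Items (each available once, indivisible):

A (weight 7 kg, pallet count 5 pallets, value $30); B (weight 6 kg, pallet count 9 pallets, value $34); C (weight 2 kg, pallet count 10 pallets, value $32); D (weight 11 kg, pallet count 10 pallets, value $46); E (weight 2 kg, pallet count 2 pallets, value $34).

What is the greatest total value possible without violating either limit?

Feasible sets respecting both limits:
- A+B+C+E: weight 17, pallet count 26, value 130
- B+D+E: weight 19, pallet count 21, value 114
- C+D+E: weight 15, pallet count 22, value 112
Best: $130.

$130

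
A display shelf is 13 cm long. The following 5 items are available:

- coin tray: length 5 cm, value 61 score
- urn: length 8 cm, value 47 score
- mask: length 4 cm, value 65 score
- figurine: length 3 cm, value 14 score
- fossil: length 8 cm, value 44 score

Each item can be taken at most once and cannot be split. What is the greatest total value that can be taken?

This is a 0/1 knapsack; check combinations near the capacity.
- coin tray+mask+figurine: length 5+4+3=12, value 61+65+14=140
- coin tray+mask: length 5+4=9, value 61+65=126
- urn+mask: length 8+4=12, value 47+65=112
Best: 140 score.

140 score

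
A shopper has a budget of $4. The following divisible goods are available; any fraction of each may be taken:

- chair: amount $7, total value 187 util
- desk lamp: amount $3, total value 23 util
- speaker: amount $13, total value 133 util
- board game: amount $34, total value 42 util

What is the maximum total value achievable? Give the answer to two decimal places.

106.86

Take in order of value per unit:
- chair (187/7 per unit): 4 of 7 → value 4×187/7 = 106.8571, running total 106.86
Total 106.86.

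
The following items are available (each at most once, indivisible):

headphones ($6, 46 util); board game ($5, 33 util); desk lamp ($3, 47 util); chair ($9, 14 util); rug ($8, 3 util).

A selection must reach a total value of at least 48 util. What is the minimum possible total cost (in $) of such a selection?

8

Subsets with value ≥ 48, sorted by total cost:
- board game+desk lamp: cost 8, value 80
- headphones+desk lamp: cost 9, value 93
- headphones+board game: cost 11, value 79
Minimum cost: 8 $.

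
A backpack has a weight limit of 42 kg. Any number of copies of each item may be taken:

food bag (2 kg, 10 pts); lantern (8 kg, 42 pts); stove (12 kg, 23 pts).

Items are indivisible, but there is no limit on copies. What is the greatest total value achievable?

Best value-per-unit is lantern at 42/8; filling with it alone gives 5×42 = 210.
Optimal mix: 1×food bag + 5×lantern → weight 42, value 220.

220 pts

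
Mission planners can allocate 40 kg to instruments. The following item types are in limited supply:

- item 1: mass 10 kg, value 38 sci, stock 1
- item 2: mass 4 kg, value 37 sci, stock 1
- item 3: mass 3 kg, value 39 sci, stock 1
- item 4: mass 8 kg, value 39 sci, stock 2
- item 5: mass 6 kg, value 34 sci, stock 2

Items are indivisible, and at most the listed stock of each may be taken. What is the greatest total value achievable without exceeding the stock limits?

226 sci

Top feasible selections:
- 1×item 1 + 1×item 2 + 1×item 3 + 2×item 4 + 1×item 5: mass 39, value 226
- 1×item 2 + 1×item 3 + 2×item 4 + 2×item 5: mass 35, value 222
Best: 226 sci.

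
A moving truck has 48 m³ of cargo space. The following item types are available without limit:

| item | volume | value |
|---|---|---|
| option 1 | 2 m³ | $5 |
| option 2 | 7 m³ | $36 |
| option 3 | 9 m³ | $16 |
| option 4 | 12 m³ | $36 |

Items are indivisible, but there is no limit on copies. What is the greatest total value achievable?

$231

Best value-per-unit is option 2 at 36/7; filling with it alone gives 6×36 = 216.
Optimal mix: 3×option 1 + 6×option 2 → volume 48, value 231.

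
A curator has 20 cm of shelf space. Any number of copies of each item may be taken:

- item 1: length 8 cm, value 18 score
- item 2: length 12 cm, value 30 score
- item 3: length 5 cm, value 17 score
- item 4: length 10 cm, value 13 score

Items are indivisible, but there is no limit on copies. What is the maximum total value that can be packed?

Best value-per-unit is item 3 at 17/5, and filling with it alone uses length 4×5=20. No mix of the others beats 4×17 = 68.

68 score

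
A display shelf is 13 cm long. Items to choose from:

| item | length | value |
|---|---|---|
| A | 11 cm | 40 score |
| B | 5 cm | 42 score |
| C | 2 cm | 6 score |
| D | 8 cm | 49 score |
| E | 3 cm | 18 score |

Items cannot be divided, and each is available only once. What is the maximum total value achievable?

Check high-value combinations within 13 cm:
- B+D: length 5+8=13, value 42+49=91
- C+D+E: length 2+8+3=13, value 6+49+18=73
- D+E: length 8+3=11, value 49+18=67
Best: 91 score.

91 score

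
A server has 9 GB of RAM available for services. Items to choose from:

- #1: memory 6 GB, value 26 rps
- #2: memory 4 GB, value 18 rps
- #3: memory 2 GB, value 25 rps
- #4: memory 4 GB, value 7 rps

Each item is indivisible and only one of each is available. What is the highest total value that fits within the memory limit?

Check high-value combinations within 9 GB:
- #1+#3: memory 6+2=8, value 26+25=51
- #2+#3: memory 4+2=6, value 18+25=43
- #3+#4: memory 2+4=6, value 25+7=32
- #1: memory 6, value 26
- #3: memory 2, value 25
Best: 51 rps.

51 rps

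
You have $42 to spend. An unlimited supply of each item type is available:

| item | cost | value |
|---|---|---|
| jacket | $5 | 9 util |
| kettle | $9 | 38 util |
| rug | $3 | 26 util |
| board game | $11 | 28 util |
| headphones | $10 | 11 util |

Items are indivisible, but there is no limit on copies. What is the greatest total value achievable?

364 util

Best value-per-unit is rug at 26/3, and filling with it alone uses cost 14×3=42. No mix of the others beats 14×26 = 364.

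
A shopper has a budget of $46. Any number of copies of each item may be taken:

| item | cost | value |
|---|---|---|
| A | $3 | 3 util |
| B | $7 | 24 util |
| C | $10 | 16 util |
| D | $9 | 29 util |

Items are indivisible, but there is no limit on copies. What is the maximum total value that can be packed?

Best value-per-unit is B at 24/7; filling with it alone gives 6×24 = 144.
Optimal mix: 4×B + 2×D → cost 46, value 154.

154 util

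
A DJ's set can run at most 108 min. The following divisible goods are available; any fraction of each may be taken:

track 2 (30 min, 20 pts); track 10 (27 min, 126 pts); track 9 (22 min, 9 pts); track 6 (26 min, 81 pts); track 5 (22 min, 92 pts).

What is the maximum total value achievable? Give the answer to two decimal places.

320.23

Take in order of value per unit:
- track 10 (126/27 per unit): all 27 → value 126, running total 126.00
- track 5 (92/22 per unit): all 22 → value 92, running total 218.00
- track 6 (81/26 per unit): all 26 → value 81, running total 299.00
- track 2 (20/30 per unit): all 30 → value 20, running total 319.00
- track 9 (9/22 per unit): 3 of 22 → value 3×9/22 = 1.2273, running total 320.23
Total 320.23.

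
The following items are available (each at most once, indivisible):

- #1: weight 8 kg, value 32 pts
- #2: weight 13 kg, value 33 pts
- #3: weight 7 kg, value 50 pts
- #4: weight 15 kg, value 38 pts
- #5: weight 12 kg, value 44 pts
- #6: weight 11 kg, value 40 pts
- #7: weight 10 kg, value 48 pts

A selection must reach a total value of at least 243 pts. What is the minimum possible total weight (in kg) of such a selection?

Subsets with value ≥ 243, sorted by total weight:
- #1+#2+#3+#5+#6+#7: weight 61, value 247
- #1+#3+#4+#5+#6+#7: weight 63, value 252
Minimum weight: 61 kg.

61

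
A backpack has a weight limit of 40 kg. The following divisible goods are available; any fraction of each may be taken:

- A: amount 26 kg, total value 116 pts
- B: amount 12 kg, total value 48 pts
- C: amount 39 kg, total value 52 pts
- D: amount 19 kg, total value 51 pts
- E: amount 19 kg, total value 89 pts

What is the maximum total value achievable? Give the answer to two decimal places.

182.69

Take in order of value per unit:
- E (89/19 per unit): all 19 → value 89, running total 89.00
- A (116/26 per unit): 21 of 26 → value 21×116/26 = 93.6923, running total 182.69
Total 182.69.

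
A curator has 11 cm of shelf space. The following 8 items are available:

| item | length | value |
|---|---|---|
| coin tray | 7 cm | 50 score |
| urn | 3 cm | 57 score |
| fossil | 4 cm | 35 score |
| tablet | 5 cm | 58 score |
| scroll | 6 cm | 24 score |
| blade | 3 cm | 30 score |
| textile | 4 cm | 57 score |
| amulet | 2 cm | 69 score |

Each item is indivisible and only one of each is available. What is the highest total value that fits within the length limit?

184 score

Check high-value combinations within 11 cm:
- urn+tablet+amulet: length 3+5+2=10, value 57+58+69=184
- tablet+textile+amulet: length 5+4+2=11, value 58+57+69=184
- urn+textile+amulet: length 3+4+2=9, value 57+57+69=183
- fossil+tablet+amulet: length 4+5+2=11, value 35+58+69=162
Best: 184 score.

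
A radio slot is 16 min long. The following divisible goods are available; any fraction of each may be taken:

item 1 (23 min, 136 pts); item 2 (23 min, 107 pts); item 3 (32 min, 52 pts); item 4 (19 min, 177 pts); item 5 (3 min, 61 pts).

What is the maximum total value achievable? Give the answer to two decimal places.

Take in order of value per unit:
- item 5 (61/3 per unit): all 3 → value 61, running total 61.00
- item 4 (177/19 per unit): 13 of 19 → value 13×177/19 = 121.1053, running total 182.11
Total 182.11.

182.11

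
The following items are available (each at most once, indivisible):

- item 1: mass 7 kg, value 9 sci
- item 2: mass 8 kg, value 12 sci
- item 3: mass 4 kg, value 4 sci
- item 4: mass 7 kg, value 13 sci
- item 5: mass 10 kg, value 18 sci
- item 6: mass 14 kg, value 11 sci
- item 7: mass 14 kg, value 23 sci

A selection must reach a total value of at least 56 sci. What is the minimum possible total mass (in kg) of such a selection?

35

Subsets with value ≥ 56, sorted by total mass:
- item 3+item 4+item 5+item 7: mass 35, value 58
- item 1+item 2+item 4+item 7: mass 36, value 57
- item 2+item 3+item 5+item 7: mass 36, value 57
- item 1+item 2+item 3+item 4+item 5: mass 36, value 56
Minimum mass: 35 kg.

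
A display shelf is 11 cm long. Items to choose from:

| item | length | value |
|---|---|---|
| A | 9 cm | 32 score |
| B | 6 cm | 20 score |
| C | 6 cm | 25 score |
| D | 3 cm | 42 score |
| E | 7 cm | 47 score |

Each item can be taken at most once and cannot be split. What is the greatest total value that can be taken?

89 score

Check high-value combinations within 11 cm:
- D+E: length 3+7=10, value 42+47=89
- C+D: length 6+3=9, value 25+42=67
- B+D: length 6+3=9, value 20+42=62
- E: length 7, value 47
- D: length 3, value 42
Best: 89 score.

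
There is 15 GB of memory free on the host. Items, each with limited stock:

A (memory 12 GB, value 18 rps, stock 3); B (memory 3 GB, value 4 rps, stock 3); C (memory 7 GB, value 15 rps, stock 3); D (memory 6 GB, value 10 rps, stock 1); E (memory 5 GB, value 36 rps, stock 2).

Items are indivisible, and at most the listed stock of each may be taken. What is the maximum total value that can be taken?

76 rps

Best selections within memory 15 and stock limits:
- 1×B + 2×E: memory 13, value 76
- 2×E: memory 10, value 72
Best: 76 rps.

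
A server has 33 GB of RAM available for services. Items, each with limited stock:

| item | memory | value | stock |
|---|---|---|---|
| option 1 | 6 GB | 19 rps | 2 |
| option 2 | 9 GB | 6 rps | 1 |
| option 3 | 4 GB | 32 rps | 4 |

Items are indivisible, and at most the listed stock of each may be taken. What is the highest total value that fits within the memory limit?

166 rps

Top feasible selections:
- 2×option 1 + 4×option 3: memory 28, value 166
- 1×option 1 + 1×option 2 + 4×option 3: memory 31, value 153
- 1×option 1 + 4×option 3: memory 22, value 147
- 2×option 1 + 1×option 2 + 3×option 3: memory 33, value 140
Best: 166 rps.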